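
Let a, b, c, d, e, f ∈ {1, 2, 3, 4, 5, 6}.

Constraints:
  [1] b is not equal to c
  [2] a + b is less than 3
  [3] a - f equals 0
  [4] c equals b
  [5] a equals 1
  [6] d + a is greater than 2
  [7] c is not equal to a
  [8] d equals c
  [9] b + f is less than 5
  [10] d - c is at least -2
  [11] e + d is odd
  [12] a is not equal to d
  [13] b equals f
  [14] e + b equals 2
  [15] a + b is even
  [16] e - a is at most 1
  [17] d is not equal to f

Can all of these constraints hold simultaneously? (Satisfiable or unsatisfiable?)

Unsatisfiable

From constraints 4, 8, and 13, d = c = b = f, so d = f. But constraint 17 says d ≠ f. Contradiction.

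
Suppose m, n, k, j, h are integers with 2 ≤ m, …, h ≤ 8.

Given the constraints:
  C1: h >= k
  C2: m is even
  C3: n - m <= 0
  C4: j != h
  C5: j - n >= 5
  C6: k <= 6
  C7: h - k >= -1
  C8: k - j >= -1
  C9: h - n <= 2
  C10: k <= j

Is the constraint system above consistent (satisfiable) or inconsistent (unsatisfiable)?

Unsatisfiable

Constraints 5, 7, 8, and 9 give k − j ≥ -1, j − n ≥ 5, n − h ≥ -2, h − k ≥ -1.
Adding all 4 inequalities: the left sides telescope to 0, and the right sides sum to (-1) + 5 + (-2) + (-1) = 1. So 0 ≥ 1, which is false.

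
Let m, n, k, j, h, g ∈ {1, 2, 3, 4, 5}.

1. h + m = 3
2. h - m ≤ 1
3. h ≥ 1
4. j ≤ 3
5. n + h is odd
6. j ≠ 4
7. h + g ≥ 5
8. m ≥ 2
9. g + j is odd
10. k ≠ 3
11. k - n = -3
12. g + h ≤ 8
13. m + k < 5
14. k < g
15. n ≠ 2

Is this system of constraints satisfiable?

Take m = 2, n = 4, k = 1, j = 2, h = 1, g = 5. Then constraint 1: h + m = 3; constraint 2: h - m = -1; constraint 7: h + g = 6, and every other listed constraint is also met.

Satisfiable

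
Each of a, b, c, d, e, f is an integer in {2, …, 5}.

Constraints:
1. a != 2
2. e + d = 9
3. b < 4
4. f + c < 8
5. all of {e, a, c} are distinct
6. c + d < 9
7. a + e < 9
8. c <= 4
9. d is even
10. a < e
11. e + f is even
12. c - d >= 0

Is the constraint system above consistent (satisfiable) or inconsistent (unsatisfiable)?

One satisfying assignment is a = 3, b = 2, c = 4, d = 4, e = 5, f = 3.
For the less obvious constraints — constraint 2: e + d = 9; constraint 4: f + c = 7 — and the others hold by inspection.

Satisfiable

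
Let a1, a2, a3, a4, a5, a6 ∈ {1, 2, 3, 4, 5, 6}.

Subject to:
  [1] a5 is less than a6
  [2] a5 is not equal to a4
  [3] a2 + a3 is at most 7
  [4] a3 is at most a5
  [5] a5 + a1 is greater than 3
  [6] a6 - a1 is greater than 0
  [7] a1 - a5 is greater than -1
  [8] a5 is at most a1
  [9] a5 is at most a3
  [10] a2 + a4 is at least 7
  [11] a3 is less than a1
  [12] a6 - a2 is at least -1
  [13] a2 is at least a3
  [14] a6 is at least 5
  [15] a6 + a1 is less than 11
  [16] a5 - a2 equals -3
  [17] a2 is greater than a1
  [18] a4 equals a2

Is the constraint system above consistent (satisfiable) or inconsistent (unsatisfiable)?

Take a1 = 3, a2 = 4, a3 = 1, a4 = 4, a5 = 1, a6 = 5. Then constraint 3: a2 + a3 = 5; constraint 5: a5 + a1 = 4, and every other listed constraint is also met.

Satisfiable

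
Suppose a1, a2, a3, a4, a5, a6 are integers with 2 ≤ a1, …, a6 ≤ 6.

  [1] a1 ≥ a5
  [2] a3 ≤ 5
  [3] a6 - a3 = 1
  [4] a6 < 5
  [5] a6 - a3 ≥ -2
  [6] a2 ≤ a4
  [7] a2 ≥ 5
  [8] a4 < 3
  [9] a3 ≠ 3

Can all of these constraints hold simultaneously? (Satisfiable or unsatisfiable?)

Unsatisfiable

From constraints 6 and 7: a4 ≥ a2 and a2 ≥ 5, so a4 ≥ 5. From constraint 8: a4 ≤ 2. But 2 < 5, so no value of a4 works.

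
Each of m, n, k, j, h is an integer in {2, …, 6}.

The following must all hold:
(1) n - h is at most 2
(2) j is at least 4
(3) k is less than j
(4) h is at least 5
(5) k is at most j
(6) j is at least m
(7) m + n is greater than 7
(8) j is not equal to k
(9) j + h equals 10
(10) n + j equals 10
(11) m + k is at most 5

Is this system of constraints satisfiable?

Satisfiable

Setting (m, n, k, j, h) = (2, 6, 2, 4, 6) satisfies everything: constraint 1: n - h = 0; constraint 7: m + n = 8; constraint 9: j + h = 10, and the others follow.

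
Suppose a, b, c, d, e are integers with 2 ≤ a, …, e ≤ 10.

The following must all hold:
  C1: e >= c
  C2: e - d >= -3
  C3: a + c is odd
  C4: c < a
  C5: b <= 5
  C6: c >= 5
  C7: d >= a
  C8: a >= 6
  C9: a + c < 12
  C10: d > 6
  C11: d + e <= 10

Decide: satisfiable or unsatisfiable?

Unsatisfiable

From constraints 7 and 8: d ≥ a ≥ 6. From constraints 1 and 6: e ≥ c ≥ 5. Hence d + e ≥ 11. But constraint 11 requires d + e ≤ 10, and 10 < 11. Contradiction.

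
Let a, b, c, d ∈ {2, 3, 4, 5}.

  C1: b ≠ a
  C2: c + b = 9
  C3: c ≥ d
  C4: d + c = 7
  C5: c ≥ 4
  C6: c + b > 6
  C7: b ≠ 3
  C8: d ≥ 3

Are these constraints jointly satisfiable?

Try a = 4, b = 5, c = 4, d = 3.
Check constraint 2: c + b = 9; constraint 4: d + c = 7. The remaining constraints are straightforward to verify.

Satisfiable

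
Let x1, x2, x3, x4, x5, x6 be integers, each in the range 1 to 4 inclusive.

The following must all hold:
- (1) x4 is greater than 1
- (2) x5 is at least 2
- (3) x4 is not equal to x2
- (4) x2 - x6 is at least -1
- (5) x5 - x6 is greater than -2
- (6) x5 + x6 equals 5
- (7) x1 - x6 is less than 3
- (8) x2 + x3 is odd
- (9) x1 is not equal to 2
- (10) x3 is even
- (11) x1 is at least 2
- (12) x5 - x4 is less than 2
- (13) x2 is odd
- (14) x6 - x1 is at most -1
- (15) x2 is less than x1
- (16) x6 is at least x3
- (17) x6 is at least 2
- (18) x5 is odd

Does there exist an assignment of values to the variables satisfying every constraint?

One satisfying assignment is x1 = 4, x2 = 3, x3 = 2, x4 = 4, x5 = 3, x6 = 2.
For the less obvious constraints — constraint 4: x2 - x6 = 1; constraint 5: x5 - x6 = 1; constraint 6: x5 + x6 = 5 — and the others hold by inspection.

Satisfiable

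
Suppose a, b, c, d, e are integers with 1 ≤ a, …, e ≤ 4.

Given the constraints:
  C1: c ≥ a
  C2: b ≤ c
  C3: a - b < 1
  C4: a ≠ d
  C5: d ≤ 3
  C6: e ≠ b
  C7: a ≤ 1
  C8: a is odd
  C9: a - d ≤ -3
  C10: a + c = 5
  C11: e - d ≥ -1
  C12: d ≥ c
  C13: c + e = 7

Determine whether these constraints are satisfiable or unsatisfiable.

Unsatisfiable

From constraint 7: a ≤ 1. From constraints 5 and 12: c ≤ d ≤ 3. Hence a + c ≤ 4. But constraint 10 requires a + c = 5, and 5 > 4. Contradiction.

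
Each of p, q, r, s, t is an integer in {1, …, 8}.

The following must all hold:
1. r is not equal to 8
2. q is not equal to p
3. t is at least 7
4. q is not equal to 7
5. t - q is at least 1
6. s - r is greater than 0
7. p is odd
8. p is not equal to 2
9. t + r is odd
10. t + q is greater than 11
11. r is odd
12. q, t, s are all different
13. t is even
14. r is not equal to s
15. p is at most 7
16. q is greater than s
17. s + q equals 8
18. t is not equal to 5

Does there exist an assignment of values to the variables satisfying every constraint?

Satisfiable

The assignment p = 1, q = 6, r = 1, s = 2, t = 8 works:
  constraint 5 holds since t - q = 2.
  constraint 6 holds since s - r = 1.
  constraint 10 holds since t + q = 14.
The rest check out directly.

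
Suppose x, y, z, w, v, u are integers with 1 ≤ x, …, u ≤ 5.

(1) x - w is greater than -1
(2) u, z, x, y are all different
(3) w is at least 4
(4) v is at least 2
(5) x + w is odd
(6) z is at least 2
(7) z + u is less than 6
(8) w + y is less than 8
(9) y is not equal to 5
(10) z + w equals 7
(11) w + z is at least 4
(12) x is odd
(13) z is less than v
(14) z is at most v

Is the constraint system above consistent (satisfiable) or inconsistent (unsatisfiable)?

The assignment x = 5, y = 1, z = 3, w = 4, v = 5, u = 2 works:
  constraint 1 holds since x - w = 1.
  constraint 7 holds since z + u = 5.
The rest check out directly.

Satisfiable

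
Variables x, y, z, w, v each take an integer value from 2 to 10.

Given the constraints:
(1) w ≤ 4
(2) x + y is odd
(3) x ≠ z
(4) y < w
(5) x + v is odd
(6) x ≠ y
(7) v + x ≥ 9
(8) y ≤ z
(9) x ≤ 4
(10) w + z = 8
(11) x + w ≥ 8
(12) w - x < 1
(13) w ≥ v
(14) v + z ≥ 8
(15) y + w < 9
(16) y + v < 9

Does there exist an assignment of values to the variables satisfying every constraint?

Unsatisfiable

From constraints 1 and 13: v ≤ w ≤ 4. From constraint 9: x ≤ 4. Hence v + x ≤ 8. But constraint 7 requires v + x ≥ 9, and 9 > 8. Contradiction.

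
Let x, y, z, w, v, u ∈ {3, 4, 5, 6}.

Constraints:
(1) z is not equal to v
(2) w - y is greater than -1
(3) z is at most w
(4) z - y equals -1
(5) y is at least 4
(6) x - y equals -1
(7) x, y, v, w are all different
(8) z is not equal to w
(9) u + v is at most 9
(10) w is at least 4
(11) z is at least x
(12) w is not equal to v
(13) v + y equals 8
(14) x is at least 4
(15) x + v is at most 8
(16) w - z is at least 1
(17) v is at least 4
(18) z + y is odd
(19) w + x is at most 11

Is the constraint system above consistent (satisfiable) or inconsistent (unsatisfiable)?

Unsatisfiable

Constraints 5, 10, 14, and 17 confine each of x, y, v, w to the 3 values {4, …, 6} (the domain already gives each ≤ 6).
Constraint 7 requires all 4 of them to be distinct, but only 3 values are available — impossible by the pigeonhole principle.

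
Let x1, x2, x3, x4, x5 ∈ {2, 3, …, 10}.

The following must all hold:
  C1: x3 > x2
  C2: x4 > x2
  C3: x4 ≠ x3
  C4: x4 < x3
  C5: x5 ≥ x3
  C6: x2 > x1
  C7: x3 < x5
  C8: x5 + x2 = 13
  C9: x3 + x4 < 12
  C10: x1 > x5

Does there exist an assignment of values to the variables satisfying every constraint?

Unsatisfiable

Constraints 2, 4, 6, 7, and 10 give x1 < x2, x2 < x4, x4 < x3, x3 < x5, x5 < x1. Chaining: x1 < x2 < x4 < x3 < x5 < x1, which forces x1 < x1 — impossible.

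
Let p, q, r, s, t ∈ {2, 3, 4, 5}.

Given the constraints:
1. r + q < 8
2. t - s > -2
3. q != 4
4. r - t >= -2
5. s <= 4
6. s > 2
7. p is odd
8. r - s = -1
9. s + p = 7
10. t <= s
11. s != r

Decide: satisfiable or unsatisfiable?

Satisfiable

The assignment p = 3, q = 3, r = 3, s = 4, t = 3 works:
  constraint 1 holds since r + q = 6.
  constraint 2 holds since t - s = -1.
The rest check out directly.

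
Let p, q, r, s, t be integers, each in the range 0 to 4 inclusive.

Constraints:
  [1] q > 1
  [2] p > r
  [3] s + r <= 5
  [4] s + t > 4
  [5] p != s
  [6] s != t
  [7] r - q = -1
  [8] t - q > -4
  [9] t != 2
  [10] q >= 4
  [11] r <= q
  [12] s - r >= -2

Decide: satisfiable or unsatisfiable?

One satisfying assignment is p = 4, q = 4, r = 3, s = 2, t = 3.
For the less obvious constraints — constraint 3: s + r = 5; constraint 4: s + t = 5 — and the others hold by inspection.

Satisfiable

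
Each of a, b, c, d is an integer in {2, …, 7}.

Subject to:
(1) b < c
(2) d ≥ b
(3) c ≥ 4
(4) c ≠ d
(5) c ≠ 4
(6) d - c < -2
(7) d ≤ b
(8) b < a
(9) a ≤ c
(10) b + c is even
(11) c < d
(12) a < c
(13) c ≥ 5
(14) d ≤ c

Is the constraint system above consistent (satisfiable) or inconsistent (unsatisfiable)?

Constraints 7, 8, 11, and 12 give d ≤ b, b < a, a < c, c < d. Chaining: d ≤ b < a < c < d, which forces d < d — impossible.

Unsatisfiable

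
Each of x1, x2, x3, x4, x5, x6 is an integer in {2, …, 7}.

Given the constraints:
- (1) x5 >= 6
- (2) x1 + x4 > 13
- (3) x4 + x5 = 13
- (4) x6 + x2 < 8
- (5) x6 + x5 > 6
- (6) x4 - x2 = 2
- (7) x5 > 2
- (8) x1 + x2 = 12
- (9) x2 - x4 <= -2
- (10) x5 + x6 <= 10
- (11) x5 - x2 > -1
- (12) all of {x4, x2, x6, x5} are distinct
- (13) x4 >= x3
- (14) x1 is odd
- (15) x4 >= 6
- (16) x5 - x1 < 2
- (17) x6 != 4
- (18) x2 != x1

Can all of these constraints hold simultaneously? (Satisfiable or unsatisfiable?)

Try x1 = 7, x2 = 5, x3 = 5, x4 = 7, x5 = 6, x6 = 2.
Check constraint 2: x1 + x4 = 14; constraint 3: x4 + x5 = 13. The remaining constraints are straightforward to verify.

Satisfiable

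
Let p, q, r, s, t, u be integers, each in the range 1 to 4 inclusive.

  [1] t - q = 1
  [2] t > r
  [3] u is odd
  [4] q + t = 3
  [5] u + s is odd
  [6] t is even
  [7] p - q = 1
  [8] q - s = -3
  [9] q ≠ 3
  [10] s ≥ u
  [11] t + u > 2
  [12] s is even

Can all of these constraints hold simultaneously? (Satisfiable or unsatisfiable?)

Satisfiable

Try p = 2, q = 1, r = 1, s = 4, t = 2, u = 1.
Check constraint 1: t - q = 1; constraint 4: q + t = 3. The remaining constraints are straightforward to verify.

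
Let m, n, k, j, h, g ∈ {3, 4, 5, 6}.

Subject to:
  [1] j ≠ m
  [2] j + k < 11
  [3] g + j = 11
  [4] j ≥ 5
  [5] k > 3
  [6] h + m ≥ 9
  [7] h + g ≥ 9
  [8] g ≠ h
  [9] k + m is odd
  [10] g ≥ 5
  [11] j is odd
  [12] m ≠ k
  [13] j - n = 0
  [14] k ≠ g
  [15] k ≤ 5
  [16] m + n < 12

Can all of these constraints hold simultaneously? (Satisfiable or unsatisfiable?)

Satisfiable

Try m = 4, n = 5, k = 5, j = 5, h = 5, g = 6.
Check constraint 2: j + k = 10; constraint 3: g + j = 11; constraint 6: h + m = 9. The remaining constraints are straightforward to verify.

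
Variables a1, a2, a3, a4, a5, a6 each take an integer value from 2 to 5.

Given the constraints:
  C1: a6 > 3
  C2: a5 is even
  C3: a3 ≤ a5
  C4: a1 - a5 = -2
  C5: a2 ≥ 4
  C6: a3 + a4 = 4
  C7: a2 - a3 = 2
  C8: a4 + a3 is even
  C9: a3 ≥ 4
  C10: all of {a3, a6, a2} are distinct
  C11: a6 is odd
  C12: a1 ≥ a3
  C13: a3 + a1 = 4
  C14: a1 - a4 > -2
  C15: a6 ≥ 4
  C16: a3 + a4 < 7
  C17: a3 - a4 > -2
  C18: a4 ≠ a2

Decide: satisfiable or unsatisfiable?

Constraints 5, 9, and 15 confine each of a3, a6, a2 to the 2 values {4, 5} (the domain already gives each ≤ 5).
Constraint 10 requires all 3 of them to be distinct, but only 2 values are available — impossible by the pigeonhole principle.

Unsatisfiable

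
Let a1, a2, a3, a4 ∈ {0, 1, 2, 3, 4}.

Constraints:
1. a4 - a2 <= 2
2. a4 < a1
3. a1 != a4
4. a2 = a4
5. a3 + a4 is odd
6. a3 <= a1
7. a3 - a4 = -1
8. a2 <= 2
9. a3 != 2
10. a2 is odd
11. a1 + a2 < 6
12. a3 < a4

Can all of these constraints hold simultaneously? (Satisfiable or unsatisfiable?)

Satisfiable

The assignment a1 = 4, a2 = 1, a3 = 0, a4 = 1 works:
  constraint 1 holds since a4 - a2 = 0.
  constraint 7 holds since a3 - a4 = -1.
  constraint 11 holds since a1 + a2 = 5.
The rest check out directly.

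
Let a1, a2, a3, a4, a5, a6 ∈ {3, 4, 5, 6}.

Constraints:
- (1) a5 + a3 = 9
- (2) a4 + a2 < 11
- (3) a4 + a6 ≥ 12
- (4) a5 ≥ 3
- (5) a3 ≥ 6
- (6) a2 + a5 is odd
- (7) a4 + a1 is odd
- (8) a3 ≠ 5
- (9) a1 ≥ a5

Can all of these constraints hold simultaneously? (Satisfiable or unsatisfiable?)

Satisfiable

Setting (a1, a2, a3, a4, a5, a6) = (5, 4, 6, 6, 3, 6) satisfies everything: constraint 1: a5 + a3 = 9; constraint 2: a4 + a2 = 10; constraint 3: a4 + a6 = 12, and the others follow.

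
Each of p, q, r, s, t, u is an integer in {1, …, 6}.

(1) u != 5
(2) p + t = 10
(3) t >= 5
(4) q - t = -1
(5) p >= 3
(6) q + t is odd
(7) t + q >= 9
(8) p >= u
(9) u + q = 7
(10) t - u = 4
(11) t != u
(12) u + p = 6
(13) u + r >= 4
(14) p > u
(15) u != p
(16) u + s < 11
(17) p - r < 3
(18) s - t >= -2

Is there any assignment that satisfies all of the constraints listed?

Satisfiable

One satisfying assignment is p = 4, q = 5, r = 2, s = 6, t = 6, u = 2.
For the less obvious constraints — constraint 2: p + t = 10; constraint 4: q - t = -1; constraint 7: t + q = 11 — and the others hold by inspection.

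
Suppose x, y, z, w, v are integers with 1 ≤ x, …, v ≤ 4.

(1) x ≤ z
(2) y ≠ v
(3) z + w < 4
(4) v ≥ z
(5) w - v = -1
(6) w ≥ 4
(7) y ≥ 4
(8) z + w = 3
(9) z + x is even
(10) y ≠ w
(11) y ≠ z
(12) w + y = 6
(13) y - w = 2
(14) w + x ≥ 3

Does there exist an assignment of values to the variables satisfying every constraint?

Unsatisfiable

From constraint 6: w ≥ 4. From constraint 7: y ≥ 4. Hence w + y ≥ 8. But constraint 12 requires w + y = 6, and 6 < 8. Contradiction.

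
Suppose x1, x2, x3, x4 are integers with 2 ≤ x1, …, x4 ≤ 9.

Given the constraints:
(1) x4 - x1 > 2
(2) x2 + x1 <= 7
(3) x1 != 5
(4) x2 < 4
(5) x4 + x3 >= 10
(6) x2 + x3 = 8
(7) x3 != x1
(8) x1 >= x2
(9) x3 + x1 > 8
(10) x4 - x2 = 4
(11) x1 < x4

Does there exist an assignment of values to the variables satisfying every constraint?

Satisfiable

Try x1 = 3, x2 = 2, x3 = 6, x4 = 6.
Check constraint 1: x4 - x1 = 3; constraint 2: x2 + x1 = 5. The remaining constraints are straightforward to verify.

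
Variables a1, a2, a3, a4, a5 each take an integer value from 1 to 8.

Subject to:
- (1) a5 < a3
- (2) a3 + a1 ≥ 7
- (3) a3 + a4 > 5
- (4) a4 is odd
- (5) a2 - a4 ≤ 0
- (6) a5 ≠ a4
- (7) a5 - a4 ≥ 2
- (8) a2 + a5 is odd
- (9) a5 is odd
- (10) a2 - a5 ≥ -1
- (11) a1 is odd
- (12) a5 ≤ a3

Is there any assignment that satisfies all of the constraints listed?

Unsatisfiable

Constraints 5, 7, and 10 give a5 − a4 ≥ 2, a4 − a2 ≥ 0, a2 − a5 ≥ -1.
Adding all 3 inequalities: the left sides telescope to 0, and the right sides sum to 2 + 0 + (-1) = 1. So 0 ≥ 1, which is false.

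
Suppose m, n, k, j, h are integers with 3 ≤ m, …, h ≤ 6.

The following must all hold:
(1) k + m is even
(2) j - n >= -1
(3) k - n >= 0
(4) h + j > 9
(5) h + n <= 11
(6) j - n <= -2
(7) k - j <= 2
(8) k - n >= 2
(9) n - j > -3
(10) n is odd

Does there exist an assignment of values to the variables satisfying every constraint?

Unsatisfiable

Constraints 6, 7, and 8 give n − j ≥ 2, j − k ≥ -2, k − n ≥ 2.
Adding all 3 inequalities: the left sides telescope to 0, and the right sides sum to 2 + (-2) + 2 = 2. So 0 ≥ 2, which is false.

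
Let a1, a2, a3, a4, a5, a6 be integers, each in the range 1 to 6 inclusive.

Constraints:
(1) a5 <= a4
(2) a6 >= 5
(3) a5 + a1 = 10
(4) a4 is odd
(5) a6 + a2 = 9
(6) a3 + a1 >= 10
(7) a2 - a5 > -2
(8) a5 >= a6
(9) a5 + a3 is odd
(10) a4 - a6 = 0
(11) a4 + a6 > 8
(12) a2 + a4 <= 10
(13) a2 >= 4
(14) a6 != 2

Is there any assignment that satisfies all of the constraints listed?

The assignment a1 = 5, a2 = 4, a3 = 6, a4 = 5, a5 = 5, a6 = 5 works:
  constraint 3 holds since a5 + a1 = 10.
  constraint 5 holds since a6 + a2 = 9.
  constraint 6 holds since a3 + a1 = 11.
The rest check out directly.

Satisfiable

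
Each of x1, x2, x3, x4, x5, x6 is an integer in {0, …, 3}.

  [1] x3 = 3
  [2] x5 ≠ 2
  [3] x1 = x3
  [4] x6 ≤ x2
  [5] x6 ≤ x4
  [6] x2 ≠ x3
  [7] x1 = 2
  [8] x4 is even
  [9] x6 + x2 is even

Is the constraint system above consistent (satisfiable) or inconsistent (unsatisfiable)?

Constraint 7 fixes x1 = 2 and constraint 1 fixes x3 = 3, but constraint 3 requires x1 = x3. Since 2 ≠ 3, contradiction.

Unsatisfiable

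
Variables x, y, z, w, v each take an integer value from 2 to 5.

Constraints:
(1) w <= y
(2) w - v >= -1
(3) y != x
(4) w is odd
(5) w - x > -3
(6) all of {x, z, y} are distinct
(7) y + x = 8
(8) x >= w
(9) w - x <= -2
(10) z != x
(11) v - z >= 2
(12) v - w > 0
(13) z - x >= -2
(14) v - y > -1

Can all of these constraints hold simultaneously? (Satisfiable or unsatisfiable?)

Unsatisfiable

Constraints 2, 9, 11, and 13 give x − w ≥ 2, w − v ≥ -1, v − z ≥ 2, z − x ≥ -2.
Adding all 4 inequalities: the left sides telescope to 0, and the right sides sum to 2 + (-1) + 2 + (-2) = 1. So 0 ≥ 1, which is false.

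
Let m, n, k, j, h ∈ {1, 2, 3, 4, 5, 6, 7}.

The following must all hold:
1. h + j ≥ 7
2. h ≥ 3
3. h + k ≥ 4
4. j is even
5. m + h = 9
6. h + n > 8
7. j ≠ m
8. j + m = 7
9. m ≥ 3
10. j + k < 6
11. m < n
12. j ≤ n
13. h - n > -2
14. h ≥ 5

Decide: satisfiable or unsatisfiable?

Setting (m, n, k, j, h) = (3, 5, 1, 4, 6) satisfies everything: constraint 1: h + j = 10; constraint 3: h + k = 7, and the others follow.

Satisfiable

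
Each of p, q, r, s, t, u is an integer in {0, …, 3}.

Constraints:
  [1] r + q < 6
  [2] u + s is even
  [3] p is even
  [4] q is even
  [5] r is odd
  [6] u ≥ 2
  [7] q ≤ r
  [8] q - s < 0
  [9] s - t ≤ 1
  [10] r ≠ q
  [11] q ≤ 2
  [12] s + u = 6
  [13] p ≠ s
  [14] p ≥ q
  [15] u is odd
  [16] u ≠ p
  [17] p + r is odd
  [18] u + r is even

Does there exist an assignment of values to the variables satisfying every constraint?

One satisfying assignment is p = 2, q = 0, r = 3, s = 3, t = 2, u = 3.
For the less obvious constraints — constraint 1: r + q = 3; constraint 8: q - s = -3 — and the others hold by inspection.

Satisfiable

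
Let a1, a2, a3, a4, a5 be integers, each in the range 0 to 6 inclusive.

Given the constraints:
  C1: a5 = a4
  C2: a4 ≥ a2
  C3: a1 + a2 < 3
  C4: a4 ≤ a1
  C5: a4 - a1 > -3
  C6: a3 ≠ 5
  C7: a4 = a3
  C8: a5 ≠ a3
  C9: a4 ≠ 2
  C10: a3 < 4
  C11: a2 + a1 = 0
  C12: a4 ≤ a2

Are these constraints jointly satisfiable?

From constraints 1 and 7, a5 = a4 = a3, so a5 = a3. But constraint 8 says a5 ≠ a3. Contradiction.

Unsatisfiable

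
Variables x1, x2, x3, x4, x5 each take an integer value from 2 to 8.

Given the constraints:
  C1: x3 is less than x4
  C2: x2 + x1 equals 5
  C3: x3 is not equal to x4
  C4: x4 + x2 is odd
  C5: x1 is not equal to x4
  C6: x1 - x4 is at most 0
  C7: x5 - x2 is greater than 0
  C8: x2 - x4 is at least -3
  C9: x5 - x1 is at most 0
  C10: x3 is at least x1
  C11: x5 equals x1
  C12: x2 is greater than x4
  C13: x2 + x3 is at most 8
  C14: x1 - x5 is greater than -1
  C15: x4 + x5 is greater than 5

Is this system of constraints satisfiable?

Unsatisfiable

Constraints 1, 7, 9, 10, and 12 give x5 ≤ x1, x1 ≤ x3, x3 < x4, x4 < x2, x2 < x5. Chaining: x5 ≤ x1 ≤ x3 < x4 < x2 < x5, which forces x5 < x5 — impossible.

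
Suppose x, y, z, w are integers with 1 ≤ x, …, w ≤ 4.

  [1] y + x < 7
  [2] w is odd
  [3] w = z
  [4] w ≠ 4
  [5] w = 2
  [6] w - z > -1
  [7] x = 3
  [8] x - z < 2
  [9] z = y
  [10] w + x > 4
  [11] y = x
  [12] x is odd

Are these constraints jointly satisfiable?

Unsatisfiable

Constraint 5 fixes w = 2 and constraint 7 fixes x = 3. Constraints 3, 9, and 11 give w = z = y = x, so w = x. But 2 ≠ 3 — contradiction.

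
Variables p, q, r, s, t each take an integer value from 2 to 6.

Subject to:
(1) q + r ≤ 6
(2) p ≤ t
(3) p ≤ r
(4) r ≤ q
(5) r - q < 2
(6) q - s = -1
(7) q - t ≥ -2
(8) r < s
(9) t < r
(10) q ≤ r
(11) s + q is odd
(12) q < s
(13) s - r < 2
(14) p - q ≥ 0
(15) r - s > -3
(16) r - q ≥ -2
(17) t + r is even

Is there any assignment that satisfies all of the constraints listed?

Constraints 2, 4, 9, and 14 give r ≤ q, q ≤ p, p ≤ t, t < r. Chaining: r ≤ q ≤ p ≤ t < r, which forces r < r — impossible.

Unsatisfiable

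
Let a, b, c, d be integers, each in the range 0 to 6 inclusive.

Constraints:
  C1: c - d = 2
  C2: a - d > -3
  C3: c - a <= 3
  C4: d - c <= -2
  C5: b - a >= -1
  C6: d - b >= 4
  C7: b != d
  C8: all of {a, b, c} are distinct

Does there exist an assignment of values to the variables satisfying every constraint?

Constraints 3, 4, 5, and 6 give a − c ≥ -3, c − d ≥ 2, d − b ≥ 4, b − a ≥ -1.
Adding all 4 inequalities: the left sides telescope to 0, and the right sides sum to (-3) + 2 + 4 + (-1) = 2. So 0 ≥ 2, which is false.

Unsatisfiable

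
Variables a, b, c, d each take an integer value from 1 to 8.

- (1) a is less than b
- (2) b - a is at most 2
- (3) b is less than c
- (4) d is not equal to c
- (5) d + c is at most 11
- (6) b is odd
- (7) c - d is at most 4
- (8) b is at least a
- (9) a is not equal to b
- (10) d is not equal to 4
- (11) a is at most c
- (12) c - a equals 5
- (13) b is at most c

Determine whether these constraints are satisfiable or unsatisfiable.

Setting (a, b, c, d) = (1, 3, 6, 3) satisfies everything: constraint 2: b - a = 2; constraint 5: d + c = 9, and the others follow.

Satisfiable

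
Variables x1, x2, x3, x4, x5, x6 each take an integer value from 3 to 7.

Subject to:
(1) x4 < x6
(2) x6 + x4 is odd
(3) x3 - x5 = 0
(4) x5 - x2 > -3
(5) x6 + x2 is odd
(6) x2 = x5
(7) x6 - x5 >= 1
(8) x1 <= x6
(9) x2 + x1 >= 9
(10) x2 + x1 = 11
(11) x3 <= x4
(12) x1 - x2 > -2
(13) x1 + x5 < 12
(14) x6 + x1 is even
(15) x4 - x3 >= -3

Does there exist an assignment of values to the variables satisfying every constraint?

Satisfiable

Setting (x1, x2, x3, x4, x5, x6) = (5, 6, 6, 6, 6, 7) satisfies everything: constraint 3: x3 - x5 = 0; constraint 4: x5 - x2 = 0; constraint 7: x6 - x5 = 1, and the others follow.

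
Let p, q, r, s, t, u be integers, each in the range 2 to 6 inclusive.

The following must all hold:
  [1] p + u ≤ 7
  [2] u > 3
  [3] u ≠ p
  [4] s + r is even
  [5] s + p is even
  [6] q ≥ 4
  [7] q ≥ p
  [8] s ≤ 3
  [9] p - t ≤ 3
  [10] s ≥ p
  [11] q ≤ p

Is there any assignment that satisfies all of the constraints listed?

From constraints 6 and 11: p ≥ q and q ≥ 4, so p ≥ 4. From constraints 8 and 10: p ≤ s and s ≤ 3, so p ≤ 3. But 3 < 4, so no value of p works.

Unsatisfiable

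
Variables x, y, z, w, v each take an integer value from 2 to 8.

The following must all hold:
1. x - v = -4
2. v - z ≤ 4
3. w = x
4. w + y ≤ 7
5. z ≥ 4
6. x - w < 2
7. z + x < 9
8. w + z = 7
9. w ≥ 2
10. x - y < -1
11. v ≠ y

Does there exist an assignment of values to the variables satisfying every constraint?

Satisfiable

The assignment x = 2, y = 4, z = 5, w = 2, v = 6 works:
  constraint 1 holds since x - v = -4.
  constraint 2 holds since v - z = 1.
The rest check out directly.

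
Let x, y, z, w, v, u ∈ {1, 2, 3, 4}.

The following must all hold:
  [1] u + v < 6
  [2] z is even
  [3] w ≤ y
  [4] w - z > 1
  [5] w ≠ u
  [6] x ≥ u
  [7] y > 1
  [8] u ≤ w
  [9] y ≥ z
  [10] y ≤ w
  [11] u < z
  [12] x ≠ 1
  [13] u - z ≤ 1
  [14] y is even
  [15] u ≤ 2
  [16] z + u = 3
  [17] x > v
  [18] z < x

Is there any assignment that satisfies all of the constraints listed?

Try x = 4, y = 4, z = 2, w = 4, v = 3, u = 1.
Check constraint 1: u + v = 4; constraint 4: w - z = 2; constraint 13: u - z = -1. The remaining constraints are straightforward to verify.

Satisfiable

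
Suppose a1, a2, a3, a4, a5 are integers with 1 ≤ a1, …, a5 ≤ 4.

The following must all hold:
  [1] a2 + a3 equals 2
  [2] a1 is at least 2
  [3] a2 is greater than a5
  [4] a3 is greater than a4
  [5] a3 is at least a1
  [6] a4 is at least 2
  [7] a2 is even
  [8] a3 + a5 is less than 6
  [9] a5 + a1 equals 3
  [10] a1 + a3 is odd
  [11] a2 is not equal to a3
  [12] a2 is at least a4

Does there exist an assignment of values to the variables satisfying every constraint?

From constraints 6 and 12: a2 ≥ a4 ≥ 2. From constraints 2 and 5: a3 ≥ a1 ≥ 2. Hence a2 + a3 ≥ 4. But constraint 1 requires a2 + a3 = 2, and 2 < 4. Contradiction.

Unsatisfiable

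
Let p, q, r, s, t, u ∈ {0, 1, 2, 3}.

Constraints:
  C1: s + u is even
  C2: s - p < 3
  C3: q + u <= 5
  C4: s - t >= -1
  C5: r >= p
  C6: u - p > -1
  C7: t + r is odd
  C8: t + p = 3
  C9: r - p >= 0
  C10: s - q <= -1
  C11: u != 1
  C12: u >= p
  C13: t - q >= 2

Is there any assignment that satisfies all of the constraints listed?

Unsatisfiable

Constraints 4, 10, and 13 give t − q ≥ 2, q − s ≥ 1, s − t ≥ -1.
Adding all 3 inequalities: the left sides telescope to 0, and the right sides sum to 2 + 1 + (-1) = 2. So 0 ≥ 2, which is false.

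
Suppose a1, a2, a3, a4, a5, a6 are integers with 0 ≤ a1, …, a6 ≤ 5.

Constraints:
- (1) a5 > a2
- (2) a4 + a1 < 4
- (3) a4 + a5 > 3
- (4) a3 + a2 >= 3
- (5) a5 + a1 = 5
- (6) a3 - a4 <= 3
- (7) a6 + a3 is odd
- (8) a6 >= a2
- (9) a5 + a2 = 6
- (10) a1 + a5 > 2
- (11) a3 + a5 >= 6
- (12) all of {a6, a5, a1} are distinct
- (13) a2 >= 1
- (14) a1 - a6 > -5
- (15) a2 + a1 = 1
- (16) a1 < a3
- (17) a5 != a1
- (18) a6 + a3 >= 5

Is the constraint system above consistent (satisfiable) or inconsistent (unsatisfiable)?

Satisfiable

Try a1 = 0, a2 = 1, a3 = 3, a4 = 1, a5 = 5, a6 = 4.
Check constraint 2: a4 + a1 = 1; constraint 3: a4 + a5 = 6. The remaining constraints are straightforward to verify.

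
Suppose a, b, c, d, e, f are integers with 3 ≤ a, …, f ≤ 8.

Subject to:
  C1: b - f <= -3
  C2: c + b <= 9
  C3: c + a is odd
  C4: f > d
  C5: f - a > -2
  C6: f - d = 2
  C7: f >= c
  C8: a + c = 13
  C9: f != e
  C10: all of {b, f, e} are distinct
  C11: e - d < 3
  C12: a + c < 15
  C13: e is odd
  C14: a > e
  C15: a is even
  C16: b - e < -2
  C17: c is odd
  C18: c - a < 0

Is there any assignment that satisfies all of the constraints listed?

Try a = 8, b = 3, c = 5, d = 6, e = 7, f = 8.
Check constraint 1: b - f = -5; constraint 2: c + b = 8; constraint 5: f - a = 0. The remaining constraints are straightforward to verify.

Satisfiable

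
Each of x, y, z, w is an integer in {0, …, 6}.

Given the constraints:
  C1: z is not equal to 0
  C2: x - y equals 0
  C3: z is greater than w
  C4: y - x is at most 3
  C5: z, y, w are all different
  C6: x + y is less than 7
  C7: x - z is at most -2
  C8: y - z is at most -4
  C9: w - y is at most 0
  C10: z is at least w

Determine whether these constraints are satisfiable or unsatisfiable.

Satisfiable

The assignment x = 2, y = 2, z = 6, w = 1 works:
  constraint 2 holds since x - y = 0.
  constraint 4 holds since y - x = 0.
The rest check out directly.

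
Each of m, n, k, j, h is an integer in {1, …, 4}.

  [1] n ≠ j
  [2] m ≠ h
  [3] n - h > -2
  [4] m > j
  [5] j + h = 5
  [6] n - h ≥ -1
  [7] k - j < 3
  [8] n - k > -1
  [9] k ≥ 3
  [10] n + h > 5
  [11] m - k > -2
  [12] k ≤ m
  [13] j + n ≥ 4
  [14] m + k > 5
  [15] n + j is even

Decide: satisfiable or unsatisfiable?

The assignment m = 4, n = 4, k = 4, j = 2, h = 3 works:
  constraint 3 holds since n - h = 1.
  constraint 5 holds since j + h = 5.
The rest check out directly.

Satisfiable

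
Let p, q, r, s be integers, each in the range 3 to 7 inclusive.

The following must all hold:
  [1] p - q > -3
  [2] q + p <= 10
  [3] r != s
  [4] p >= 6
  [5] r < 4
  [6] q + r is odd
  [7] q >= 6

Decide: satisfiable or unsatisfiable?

Unsatisfiable

From constraint 7: q ≥ 6. From constraint 4: p ≥ 6. Hence q + p ≥ 12. But constraint 2 requires q + p ≤ 10, and 10 < 12. Contradiction.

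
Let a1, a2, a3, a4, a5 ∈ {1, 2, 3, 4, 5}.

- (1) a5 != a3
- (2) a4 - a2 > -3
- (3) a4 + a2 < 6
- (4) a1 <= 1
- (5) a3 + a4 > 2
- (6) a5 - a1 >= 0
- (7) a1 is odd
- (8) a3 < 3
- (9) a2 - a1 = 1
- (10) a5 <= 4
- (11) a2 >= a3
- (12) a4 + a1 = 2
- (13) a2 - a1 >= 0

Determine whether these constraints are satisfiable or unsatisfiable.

Try a1 = 1, a2 = 2, a3 = 2, a4 = 1, a5 = 1.
Check constraint 2: a4 - a2 = -1; constraint 3: a4 + a2 = 3. The remaining constraints are straightforward to verify.

Satisfiable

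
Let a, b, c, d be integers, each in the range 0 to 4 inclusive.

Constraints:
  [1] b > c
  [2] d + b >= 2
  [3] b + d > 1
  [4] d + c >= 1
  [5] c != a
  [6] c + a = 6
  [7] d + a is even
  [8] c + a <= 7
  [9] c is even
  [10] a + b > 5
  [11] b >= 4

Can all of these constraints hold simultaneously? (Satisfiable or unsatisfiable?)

Setting (a, b, c, d) = (4, 4, 2, 0) satisfies everything: constraint 2: d + b = 4; constraint 3: b + d = 4; constraint 4: d + c = 2, and the others follow.

Satisfiable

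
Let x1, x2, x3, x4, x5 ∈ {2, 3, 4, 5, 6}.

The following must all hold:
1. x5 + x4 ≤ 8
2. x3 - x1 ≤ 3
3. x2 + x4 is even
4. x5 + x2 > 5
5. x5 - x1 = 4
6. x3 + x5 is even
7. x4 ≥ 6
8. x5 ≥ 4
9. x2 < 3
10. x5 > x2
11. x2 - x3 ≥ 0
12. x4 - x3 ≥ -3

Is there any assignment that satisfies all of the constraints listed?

From constraint 8: x5 ≥ 4. From constraint 7: x4 ≥ 6. Hence x5 + x4 ≥ 10. But constraint 1 requires x5 + x4 ≤ 8, and 8 < 10. Contradiction.

Unsatisfiable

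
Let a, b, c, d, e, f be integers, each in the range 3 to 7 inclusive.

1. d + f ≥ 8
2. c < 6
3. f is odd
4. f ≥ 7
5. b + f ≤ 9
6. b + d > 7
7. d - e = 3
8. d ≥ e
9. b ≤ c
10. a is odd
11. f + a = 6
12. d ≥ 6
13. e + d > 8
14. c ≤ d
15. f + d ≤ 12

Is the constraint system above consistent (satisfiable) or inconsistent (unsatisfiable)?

Unsatisfiable

From constraint 4: f ≥ 7. From constraint 12: d ≥ 6. Hence f + d ≥ 13. But constraint 15 requires f + d ≤ 12, and 12 < 13. Contradiction.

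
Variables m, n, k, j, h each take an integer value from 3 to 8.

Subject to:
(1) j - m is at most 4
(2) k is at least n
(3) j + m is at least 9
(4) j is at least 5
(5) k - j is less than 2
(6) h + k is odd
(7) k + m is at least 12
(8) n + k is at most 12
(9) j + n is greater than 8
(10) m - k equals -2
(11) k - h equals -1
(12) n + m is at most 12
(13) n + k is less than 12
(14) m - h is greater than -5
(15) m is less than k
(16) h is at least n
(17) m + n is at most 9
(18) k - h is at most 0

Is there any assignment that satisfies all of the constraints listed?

Satisfiable

Setting (m, n, k, j, h) = (5, 4, 7, 7, 8) satisfies everything: constraint 1: j - m = 2; constraint 3: j + m = 12; constraint 5: k - j = 0, and the others follow.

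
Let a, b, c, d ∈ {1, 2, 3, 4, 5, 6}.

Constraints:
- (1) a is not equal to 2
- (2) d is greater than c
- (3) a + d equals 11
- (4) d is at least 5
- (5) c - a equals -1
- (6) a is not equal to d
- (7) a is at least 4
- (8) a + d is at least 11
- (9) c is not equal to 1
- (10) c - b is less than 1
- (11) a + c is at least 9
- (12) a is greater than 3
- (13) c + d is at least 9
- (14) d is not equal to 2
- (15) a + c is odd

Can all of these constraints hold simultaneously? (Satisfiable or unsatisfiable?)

Satisfiable

Take a = 5, b = 6, c = 4, d = 6. Then constraint 3: a + d = 11; constraint 5: c - a = -1, and every other listed constraint is also met.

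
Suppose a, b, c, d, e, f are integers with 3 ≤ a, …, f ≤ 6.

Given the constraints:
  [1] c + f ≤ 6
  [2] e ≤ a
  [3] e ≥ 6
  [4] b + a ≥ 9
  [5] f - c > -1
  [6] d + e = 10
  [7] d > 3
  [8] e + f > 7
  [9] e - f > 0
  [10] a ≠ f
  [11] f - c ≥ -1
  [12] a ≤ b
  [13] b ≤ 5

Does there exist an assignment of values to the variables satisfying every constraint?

Unsatisfiable

From constraints 2 and 3: a ≥ e and e ≥ 6, so a ≥ 6. From constraints 12 and 13: a ≤ b and b ≤ 5, so a ≤ 5. But 5 < 6, so no value of a works.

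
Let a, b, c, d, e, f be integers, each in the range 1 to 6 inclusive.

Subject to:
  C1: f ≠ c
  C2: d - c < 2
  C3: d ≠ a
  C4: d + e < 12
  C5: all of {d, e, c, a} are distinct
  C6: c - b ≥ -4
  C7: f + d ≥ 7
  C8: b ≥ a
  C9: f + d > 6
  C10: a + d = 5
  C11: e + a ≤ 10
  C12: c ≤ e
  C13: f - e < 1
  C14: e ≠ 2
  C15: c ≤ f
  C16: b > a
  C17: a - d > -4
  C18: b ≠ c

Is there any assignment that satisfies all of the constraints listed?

Try a = 1, b = 6, c = 3, d = 4, e = 6, f = 5.
Check constraint 2: d - c = 1; constraint 4: d + e = 10; constraint 6: c - b = -3. The remaining constraints are straightforward to verify.

Satisfiable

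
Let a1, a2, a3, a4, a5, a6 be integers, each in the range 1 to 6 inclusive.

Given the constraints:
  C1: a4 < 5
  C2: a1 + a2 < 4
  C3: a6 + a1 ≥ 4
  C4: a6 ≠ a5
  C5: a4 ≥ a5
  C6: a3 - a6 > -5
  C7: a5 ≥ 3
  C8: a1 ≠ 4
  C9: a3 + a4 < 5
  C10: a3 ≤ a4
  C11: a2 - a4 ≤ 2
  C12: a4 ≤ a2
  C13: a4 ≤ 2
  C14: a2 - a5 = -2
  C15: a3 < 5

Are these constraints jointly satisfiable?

From constraint 7: a5 ≥ 3. From constraints 5 and 13: a5 ≤ a4 and a4 ≤ 2, so a5 ≤ 2. But 2 < 3, so no value of a5 works.

Unsatisfiable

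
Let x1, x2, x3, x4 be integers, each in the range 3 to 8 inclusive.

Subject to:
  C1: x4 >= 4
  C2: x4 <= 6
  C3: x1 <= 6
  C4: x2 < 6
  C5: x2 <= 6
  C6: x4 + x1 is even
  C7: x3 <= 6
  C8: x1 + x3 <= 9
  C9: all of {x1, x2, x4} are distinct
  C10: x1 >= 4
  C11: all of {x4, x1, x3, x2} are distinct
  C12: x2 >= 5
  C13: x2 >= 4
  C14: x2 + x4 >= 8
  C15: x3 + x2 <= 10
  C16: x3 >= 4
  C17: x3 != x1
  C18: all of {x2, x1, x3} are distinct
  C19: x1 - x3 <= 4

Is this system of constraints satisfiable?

Constraints 1, 2, 3, 5, 7, 10, 13, and 16 confine each of x4, x1, x3, x2 to the 3 values {4, …, 6}.
Constraint 11 requires all 4 of them to be distinct, but only 3 values are available — impossible by the pigeonhole principle.

Unsatisfiable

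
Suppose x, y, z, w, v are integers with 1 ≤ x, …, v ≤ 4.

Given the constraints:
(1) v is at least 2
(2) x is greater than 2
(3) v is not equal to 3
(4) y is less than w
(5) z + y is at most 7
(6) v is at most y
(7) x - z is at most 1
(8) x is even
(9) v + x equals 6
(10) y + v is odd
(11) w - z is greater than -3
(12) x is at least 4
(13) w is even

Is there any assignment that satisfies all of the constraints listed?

Satisfiable

Try x = 4, y = 3, z = 4, w = 4, v = 2.
Check constraint 5: z + y = 7; constraint 7: x - z = 0. The remaining constraints are straightforward to verify.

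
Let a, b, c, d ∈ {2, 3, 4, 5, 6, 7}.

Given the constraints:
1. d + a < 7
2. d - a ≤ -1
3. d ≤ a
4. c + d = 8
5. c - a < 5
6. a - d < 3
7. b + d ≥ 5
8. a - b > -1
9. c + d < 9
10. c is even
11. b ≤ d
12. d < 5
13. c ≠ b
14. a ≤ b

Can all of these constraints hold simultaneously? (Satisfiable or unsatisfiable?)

Constraints 2, 11, and 14 give d < a, a ≤ b, b ≤ d. Chaining: d < a ≤ b ≤ d, which forces d < d — impossible.

Unsatisfiable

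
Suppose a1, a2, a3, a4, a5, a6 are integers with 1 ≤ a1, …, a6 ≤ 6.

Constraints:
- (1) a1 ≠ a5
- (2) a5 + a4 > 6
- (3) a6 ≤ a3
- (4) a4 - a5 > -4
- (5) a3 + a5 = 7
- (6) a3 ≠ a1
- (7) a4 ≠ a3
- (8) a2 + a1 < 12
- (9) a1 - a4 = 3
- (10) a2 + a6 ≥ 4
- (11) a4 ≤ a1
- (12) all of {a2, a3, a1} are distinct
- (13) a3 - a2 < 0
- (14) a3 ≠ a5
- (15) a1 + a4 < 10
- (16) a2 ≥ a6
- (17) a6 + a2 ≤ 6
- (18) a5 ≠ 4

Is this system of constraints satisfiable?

The assignment a1 = 6, a2 = 3, a3 = 2, a4 = 3, a5 = 5, a6 = 2 works:
  constraint 2 holds since a5 + a4 = 8.
  constraint 4 holds since a4 - a5 = -2.
The rest check out directly.

Satisfiable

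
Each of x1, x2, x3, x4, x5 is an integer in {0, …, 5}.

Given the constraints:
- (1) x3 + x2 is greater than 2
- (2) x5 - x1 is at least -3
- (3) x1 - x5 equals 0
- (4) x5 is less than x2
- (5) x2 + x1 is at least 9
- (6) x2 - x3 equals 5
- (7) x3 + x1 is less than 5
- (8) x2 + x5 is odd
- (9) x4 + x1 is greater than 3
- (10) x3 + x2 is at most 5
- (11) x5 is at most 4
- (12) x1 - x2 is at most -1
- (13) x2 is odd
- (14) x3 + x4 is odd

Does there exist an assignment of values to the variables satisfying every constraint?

The assignment x1 = 4, x2 = 5, x3 = 0, x4 = 1, x5 = 4 works:
  constraint 1 holds since x3 + x2 = 5.
  constraint 2 holds since x5 - x1 = 0.
The rest check out directly.

Satisfiable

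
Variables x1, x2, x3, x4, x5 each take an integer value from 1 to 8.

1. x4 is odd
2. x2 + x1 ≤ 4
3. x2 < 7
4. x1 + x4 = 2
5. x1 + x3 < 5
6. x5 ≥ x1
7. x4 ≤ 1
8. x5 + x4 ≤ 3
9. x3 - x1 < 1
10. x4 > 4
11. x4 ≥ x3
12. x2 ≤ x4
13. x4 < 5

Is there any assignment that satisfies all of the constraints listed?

From constraint 10: x4 ≥ 5. From constraint 13: x4 ≤ 4. But 4 < 5, so no value of x4 works.

Unsatisfiable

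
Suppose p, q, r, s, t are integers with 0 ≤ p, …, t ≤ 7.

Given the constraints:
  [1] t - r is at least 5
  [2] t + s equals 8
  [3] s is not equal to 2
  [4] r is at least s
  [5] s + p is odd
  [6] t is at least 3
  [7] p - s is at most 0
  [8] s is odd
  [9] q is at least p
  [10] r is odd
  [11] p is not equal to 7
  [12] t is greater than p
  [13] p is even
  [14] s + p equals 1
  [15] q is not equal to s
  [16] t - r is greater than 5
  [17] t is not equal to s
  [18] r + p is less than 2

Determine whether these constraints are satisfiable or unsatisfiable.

Try p = 0, q = 7, r = 1, s = 1, t = 7.
Check constraint 1: t - r = 6; constraint 2: t + s = 8. The remaining constraints are straightforward to verify.

Satisfiable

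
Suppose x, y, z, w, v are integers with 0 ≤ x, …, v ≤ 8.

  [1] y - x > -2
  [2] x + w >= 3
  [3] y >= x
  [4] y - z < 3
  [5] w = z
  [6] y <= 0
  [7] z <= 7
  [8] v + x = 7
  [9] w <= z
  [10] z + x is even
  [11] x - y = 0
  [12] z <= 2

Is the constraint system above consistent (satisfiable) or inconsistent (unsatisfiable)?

Unsatisfiable

From constraints 3 and 6: x ≤ y ≤ 0. From constraints 9 and 12: w ≤ z ≤ 2. Hence x + w ≤ 2. But constraint 2 requires x + w ≥ 3, and 3 > 2. Contradiction.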